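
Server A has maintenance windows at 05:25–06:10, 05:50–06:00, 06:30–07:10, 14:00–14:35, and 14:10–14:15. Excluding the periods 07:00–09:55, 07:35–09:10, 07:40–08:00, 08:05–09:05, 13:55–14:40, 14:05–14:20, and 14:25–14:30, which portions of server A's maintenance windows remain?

05:25–06:10, 06:30–07:00

Merge the first list: 05:25–06:10, 06:30–07:10, 14:00–14:35.
Merge the second list: 07:00–09:55, 13:55–14:40.
05:25–06:10 is untouched.
06:30–07:10 with B removed leaves 06:30–07:00.
14:00–14:35 lies entirely inside B → drops out.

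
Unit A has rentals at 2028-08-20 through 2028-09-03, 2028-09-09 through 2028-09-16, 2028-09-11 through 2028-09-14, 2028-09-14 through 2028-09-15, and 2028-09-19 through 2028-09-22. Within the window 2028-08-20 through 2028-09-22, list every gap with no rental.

After merging, the occupied span is 2028-08-20 through 2028-09-03, 2028-09-09 through 2028-09-16, 2028-09-19 through 2028-09-22.
Complement within 2028-08-20 through 2028-09-22: 2028-09-04 through 2028-09-08, 2028-09-17 through 2028-09-18.

2028-09-04 through 2028-09-08, 2028-09-17 through 2028-09-18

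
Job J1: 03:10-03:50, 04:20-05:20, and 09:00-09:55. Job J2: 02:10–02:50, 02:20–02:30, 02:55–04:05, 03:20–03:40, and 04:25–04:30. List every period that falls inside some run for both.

03:10-03:50, 04:25-04:30

Second set merges to 02:10-02:50, 02:55-04:05, 04:25-04:30.
03:10-03:50 overlaps B on 03:10-03:50.
04:20-05:20 overlaps B on 04:25-04:30.
09:00-09:55 falls entirely outside B.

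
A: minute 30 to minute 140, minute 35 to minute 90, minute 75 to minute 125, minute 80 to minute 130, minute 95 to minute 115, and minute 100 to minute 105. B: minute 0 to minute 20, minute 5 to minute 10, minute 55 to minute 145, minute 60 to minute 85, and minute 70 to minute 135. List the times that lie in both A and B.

minute 55 to minute 140

First set merges to minute 30 to minute 140.
Second set merges to minute 0 to minute 20, minute 55 to minute 145.
minute 30 to minute 140 overlaps B on minute 55 to minute 140.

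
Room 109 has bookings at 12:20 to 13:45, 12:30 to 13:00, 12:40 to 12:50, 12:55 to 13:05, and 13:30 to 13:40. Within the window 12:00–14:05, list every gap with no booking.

12:00–12:20, 13:45–14:05

The merged coverage is 12:20–13:45.
Uncovered inside 12:00–14:05: 12:00–12:20, 13:45–14:05.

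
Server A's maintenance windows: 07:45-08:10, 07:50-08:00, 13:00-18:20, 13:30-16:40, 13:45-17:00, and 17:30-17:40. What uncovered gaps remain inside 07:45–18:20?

08:10–13:00

The merged coverage is 07:45–08:10, 13:00–18:20.
Uncovered inside 07:45–18:20: 08:10–13:00.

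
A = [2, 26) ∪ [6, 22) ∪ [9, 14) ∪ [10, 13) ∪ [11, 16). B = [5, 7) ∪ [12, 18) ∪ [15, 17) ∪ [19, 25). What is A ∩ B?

First set merges to [2, 26).
Second set merges to [5, 7), [12, 18), [19, 25).
[2, 26) meets the second set on [5, 7), [12, 18), [19, 25).

[5, 7) ∪ [12, 18) ∪ [19, 25)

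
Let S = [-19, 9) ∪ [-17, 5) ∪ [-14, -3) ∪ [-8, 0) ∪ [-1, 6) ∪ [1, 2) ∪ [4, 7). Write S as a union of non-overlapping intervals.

[-19, 9)

[-17, 5) overlaps/touches [-19, 9) → extend to [-19, 9).
[-14, -3) overlaps/touches [-19, 9) → extend to [-19, 9).
[-8, 0) overlaps/touches [-19, 9) → extend to [-19, 9).
[-1, 6) overlaps/touches [-19, 9) → extend to [-19, 9).
[1, 2) overlaps/touches [-19, 9) → extend to [-19, 9).
[4, 7) overlaps/touches [-19, 9) → extend to [-19, 9).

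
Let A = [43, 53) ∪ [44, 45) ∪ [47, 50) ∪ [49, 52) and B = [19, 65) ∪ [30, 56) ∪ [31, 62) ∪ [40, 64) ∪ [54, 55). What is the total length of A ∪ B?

A, merged: [43, 53).
B, merged: [19, 65).
A ∪ B = [19, 65).
Total: 46.

46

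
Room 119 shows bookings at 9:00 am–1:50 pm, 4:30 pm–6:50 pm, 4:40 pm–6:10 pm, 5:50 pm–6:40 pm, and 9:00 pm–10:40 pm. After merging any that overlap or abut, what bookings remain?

4:30 pm–6:50 pm is disjoint → start new block.
4:40 pm–6:10 pm overlaps/touches 4:30 pm–6:50 pm → extend to 4:30 pm–6:50 pm.
5:50 pm–6:40 pm overlaps/touches 4:30 pm–6:50 pm → extend to 4:30 pm–6:50 pm.
9:00 pm–10:40 pm is disjoint → start new block.

9:00 am–1:50 pm, 4:30 pm–6:50 pm, 9:00 pm–10:40 pm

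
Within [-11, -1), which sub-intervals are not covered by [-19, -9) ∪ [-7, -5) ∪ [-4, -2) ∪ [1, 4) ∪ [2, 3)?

The merged coverage is [-19, -9), [-7, -5), [-4, -2), [1, 4).
Complement within [-11, -1): [-9, -7), [-5, -4), [-2, -1).

[-9, -7) ∪ [-5, -4) ∪ [-2, -1)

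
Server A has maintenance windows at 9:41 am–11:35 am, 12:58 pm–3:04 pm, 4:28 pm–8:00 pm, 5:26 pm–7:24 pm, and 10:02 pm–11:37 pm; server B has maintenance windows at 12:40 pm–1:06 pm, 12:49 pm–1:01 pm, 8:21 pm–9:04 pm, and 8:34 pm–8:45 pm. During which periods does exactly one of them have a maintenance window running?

9:41 am-11:35 am, 12:40 pm-12:58 pm, 1:06 pm-3:04 pm, 4:28 pm-8:00 pm, 8:21 pm-9:04 pm, 10:02 pm-11:37 pm

First set merges to 9:41 am-11:35 am, 12:58 pm-3:04 pm, 4:28 pm-8:00 pm, 10:02 pm-11:37 pm.
Second set merges to 12:40 pm-1:06 pm, 8:21 pm-9:04 pm.
Only in the first: 9:41 am-11:35 am, 1:06 pm-3:04 pm, 4:28 pm-8:00 pm, 10:02 pm-11:37 pm.
Only in the second: 12:40 pm-12:58 pm, 8:21 pm-9:04 pm.
Together these are the periods covered by exactly one.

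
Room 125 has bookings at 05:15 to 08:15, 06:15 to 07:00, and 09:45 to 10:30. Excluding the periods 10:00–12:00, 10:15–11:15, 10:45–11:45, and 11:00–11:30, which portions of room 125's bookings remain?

Merge the first list: 05:15–08:15, 09:45–10:30.
Merge the second list: 10:00–12:00.
05:15–08:15: nothing removed.
09:45–10:30 \ B = 09:45–10:00.

05:15–08:15, 09:45–10:00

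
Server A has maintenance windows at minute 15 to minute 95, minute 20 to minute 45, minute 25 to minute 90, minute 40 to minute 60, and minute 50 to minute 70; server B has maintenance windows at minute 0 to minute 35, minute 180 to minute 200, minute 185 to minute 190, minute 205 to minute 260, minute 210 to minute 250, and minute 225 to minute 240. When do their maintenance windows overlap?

Merge the first list: minute 15 to minute 95.
Merge the second list: minute 0 to minute 35, minute 180 to minute 200, minute 205 to minute 260.
minute 15 to minute 95 ∩ B → minute 15 to minute 35.

minute 15 to minute 35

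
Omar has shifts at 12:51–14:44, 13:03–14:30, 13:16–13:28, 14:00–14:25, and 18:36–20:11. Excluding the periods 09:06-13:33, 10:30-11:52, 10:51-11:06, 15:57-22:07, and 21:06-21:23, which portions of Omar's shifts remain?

13:33–14:44

First set merges to 12:51–14:44, 18:36–20:11.
Second set merges to 09:06–13:33, 15:57–22:07.
12:51–14:44 with B removed leaves 13:33–14:44.
18:36–20:11 lies entirely inside B → drops out.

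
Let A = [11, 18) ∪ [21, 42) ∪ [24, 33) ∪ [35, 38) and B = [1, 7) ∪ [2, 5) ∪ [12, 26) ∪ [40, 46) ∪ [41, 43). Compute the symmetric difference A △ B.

A, merged: [11, 18), [21, 42).
B, merged: [1, 7), [12, 26), [40, 46).
A but not B: [11, 12), [26, 40).
B but not A: [1, 7), [18, 21), [42, 46).
Combining gives A △ B.

[1, 7) ∪ [11, 12) ∪ [18, 21) ∪ [26, 40) ∪ [42, 46)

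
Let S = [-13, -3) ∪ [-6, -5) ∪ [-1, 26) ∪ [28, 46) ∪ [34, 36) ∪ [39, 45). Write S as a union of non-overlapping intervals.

[-6, -5) overlaps/touches [-13, -3) → extend to [-13, -3).
[-1, 26) is disjoint → start new block.
[28, 46) is disjoint → start new block.
[34, 36) overlaps/touches [28, 46) → extend to [28, 46).
[39, 45) overlaps/touches [28, 46) → extend to [28, 46).

[-13, -3) ∪ [-1, 26) ∪ [28, 46)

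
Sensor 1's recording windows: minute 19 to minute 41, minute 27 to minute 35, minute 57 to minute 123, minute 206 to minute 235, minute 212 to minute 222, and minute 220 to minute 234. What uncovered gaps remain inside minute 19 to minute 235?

After merging, the occupied span is minute 19 to minute 41, minute 57 to minute 123, minute 206 to minute 235.
Complement within minute 19 to minute 235: minute 41 to minute 57, minute 123 to minute 206.

minute 41 to minute 57, minute 123 to minute 206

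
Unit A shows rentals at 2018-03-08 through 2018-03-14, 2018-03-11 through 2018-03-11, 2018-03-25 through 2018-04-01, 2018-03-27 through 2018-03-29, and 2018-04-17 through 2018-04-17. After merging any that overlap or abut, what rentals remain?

2018-03-08 through 2018-03-14, 2018-03-25 through 2018-04-01, 2018-04-17 through 2018-04-17

2018-03-11 through 2018-03-11 overlaps/touches 2018-03-08 through 2018-03-14 → extend to 2018-03-08 through 2018-03-14.
2018-03-25 through 2018-04-01 is disjoint → start new block.
2018-03-27 through 2018-03-29 overlaps/touches 2018-03-25 through 2018-04-01 → extend to 2018-03-25 through 2018-04-01.
2018-04-17 through 2018-04-17 is disjoint → start new block.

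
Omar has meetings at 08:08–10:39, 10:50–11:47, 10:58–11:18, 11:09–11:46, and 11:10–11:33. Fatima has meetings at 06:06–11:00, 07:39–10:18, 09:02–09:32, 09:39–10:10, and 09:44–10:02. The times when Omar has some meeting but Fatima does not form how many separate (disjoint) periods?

1

Merge the first list: 08:08–10:39, 10:50–11:47.
Merge the second list: 06:06–11:00.
A \ B = 11:00–11:47.
That is 1 disjoint piece.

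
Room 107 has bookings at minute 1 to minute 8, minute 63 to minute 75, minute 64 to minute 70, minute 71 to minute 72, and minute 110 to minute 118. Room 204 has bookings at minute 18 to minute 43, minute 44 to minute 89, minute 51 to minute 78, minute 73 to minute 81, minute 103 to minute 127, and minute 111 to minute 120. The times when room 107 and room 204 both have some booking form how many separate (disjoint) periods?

First set merges to minute 1 to minute 8, minute 63 to minute 75, minute 110 to minute 118.
Second set merges to minute 18 to minute 43, minute 44 to minute 89, minute 103 to minute 127.
A ∩ B = minute 63 to minute 75, minute 110 to minute 118.
That is 2 disjoint pieces.

2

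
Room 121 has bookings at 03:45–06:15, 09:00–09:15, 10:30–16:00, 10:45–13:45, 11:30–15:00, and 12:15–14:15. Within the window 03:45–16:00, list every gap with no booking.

The merged coverage is 03:45–06:15, 09:00–09:15, 10:30–16:00.
Uncovered inside 03:45–16:00: 06:15–09:00, 09:15–10:30.

06:15–09:00, 09:15–10:30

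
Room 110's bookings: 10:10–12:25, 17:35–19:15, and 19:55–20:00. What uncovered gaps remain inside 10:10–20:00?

12:25–17:35, 19:15–19:55

Covered (merged): 10:10–12:25, 17:35–19:15, 19:55–20:00.
Uncovered inside 10:10–20:00: 12:25–17:35, 19:15–19:55.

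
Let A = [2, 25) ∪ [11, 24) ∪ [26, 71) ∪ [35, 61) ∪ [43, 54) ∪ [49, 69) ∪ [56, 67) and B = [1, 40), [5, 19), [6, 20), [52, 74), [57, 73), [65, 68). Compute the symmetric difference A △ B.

Merge the first list: [2, 25), [26, 71).
Merge the second list: [1, 40), [52, 74).
Only in the first: [40, 52).
Only in the second: [1, 2), [25, 26), [71, 74).
Together these are the periods covered by exactly one.

[1, 2) ∪ [25, 26) ∪ [40, 52) ∪ [71, 74)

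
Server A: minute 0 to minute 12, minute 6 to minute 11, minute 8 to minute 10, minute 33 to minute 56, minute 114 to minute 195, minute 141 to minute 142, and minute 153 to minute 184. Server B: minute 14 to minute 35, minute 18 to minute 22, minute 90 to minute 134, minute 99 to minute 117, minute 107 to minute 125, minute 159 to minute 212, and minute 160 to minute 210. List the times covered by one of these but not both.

Merge the first list: minute 0 to minute 12, minute 33 to minute 56, minute 114 to minute 195.
Merge the second list: minute 14 to minute 35, minute 90 to minute 134, minute 159 to minute 212.
Only in the first: minute 0 to minute 12, minute 35 to minute 56, minute 134 to minute 159.
Only in the second: minute 14 to minute 33, minute 90 to minute 114, minute 195 to minute 212.
Together these are the periods covered by exactly one.

minute 0 to minute 12, minute 14 to minute 33, minute 35 to minute 56, minute 90 to minute 114, minute 134 to minute 159, minute 195 to minute 212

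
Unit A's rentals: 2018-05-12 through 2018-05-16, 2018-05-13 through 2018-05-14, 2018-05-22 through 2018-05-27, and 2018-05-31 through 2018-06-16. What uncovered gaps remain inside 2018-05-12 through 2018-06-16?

2018-05-17 through 2018-05-21, 2018-05-28 through 2018-05-30

Covered (merged): 2018-05-12 through 2018-05-16, 2018-05-22 through 2018-05-27, 2018-05-31 through 2018-06-16.
Uncovered inside 2018-05-12 through 2018-06-16: 2018-05-17 through 2018-05-21, 2018-05-28 through 2018-05-30.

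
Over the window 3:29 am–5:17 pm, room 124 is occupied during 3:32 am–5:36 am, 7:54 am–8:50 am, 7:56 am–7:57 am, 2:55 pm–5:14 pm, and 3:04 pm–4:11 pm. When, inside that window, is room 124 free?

After merging, the occupied span is 3:32 am-5:36 am, 7:54 am-8:50 am, 2:55 pm-5:14 pm.
Uncovered inside 3:29 am-5:17 pm: 3:29 am-3:32 am, 5:36 am-7:54 am, 8:50 am-2:55 pm, 5:14 pm-5:17 pm.

3:29 am-3:32 am, 5:36 am-7:54 am, 8:50 am-2:55 pm, 5:14 pm-5:17 pm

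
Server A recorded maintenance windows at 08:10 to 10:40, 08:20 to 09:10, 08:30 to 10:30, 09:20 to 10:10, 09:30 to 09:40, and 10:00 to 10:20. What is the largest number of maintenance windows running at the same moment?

4

At 09:30, 4 of the intervals are simultaneously active.
No point has more.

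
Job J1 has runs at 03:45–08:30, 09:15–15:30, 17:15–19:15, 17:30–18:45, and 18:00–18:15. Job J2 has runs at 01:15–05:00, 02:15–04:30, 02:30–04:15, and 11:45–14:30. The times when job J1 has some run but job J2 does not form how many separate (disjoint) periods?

A, merged: 03:45–08:30, 09:15–15:30, 17:15–19:15.
B, merged: 01:15–05:00, 11:45–14:30.
A \ B = 05:00–08:30, 09:15–11:45, 14:30–15:30, 17:15–19:15.
That is 4 disjoint pieces.

4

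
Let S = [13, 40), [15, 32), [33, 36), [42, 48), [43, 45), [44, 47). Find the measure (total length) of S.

Merged: [13, 40), [42, 48).
Lengths: 27 + 6 = 33.

33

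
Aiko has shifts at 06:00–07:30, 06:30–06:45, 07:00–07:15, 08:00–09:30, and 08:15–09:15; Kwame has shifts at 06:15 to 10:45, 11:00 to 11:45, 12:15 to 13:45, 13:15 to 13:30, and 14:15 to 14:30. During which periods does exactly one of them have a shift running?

First set merges to 06:00-07:30, 08:00-09:30.
Second set merges to 06:15-10:45, 11:00-11:45, 12:15-13:45, 14:15-14:30.
Only in the first: 06:00-06:15.
Only in the second: 07:30-08:00, 09:30-10:45, 11:00-11:45, 12:15-13:45, 14:15-14:30.
Together these are the periods covered by exactly one.

06:00-06:15, 07:30-08:00, 09:30-10:45, 11:00-11:45, 12:15-13:45, 14:15-14:30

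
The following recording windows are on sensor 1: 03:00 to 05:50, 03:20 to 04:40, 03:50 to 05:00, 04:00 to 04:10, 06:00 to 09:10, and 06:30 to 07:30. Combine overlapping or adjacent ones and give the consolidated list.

03:00–05:50, 06:00–09:10

03:20–04:40 overlaps/touches 03:00–05:50 → extend to 03:00–05:50.
03:50–05:00 overlaps/touches 03:00–05:50 → extend to 03:00–05:50.
04:00–04:10 overlaps/touches 03:00–05:50 → extend to 03:00–05:50.
06:00–09:10 is disjoint → start new block.
06:30–07:30 overlaps/touches 06:00–09:10 → extend to 06:00–09:10.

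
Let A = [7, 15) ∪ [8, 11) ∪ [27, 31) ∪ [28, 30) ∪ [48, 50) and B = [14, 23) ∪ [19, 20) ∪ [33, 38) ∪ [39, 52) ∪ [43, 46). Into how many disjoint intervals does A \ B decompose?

Merge the first list: [7, 15), [27, 31), [48, 50).
Merge the second list: [14, 23), [33, 38), [39, 52).
A \ B = [7, 14), [27, 31).
That is 2 disjoint pieces.

2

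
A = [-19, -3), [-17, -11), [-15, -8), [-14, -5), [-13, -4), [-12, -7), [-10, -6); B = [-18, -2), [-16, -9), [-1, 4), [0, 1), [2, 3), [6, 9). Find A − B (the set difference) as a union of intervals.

A, merged: [-19, -3).
B, merged: [-18, -2), [-1, 4), [6, 9).
[-19, -3) \ B = [-19, -18).

[-19, -18)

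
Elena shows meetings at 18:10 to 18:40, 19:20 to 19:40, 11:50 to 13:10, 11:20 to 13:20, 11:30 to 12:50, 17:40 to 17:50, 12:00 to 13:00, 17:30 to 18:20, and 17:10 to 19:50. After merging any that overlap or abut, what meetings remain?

11:20-13:20, 17:10-19:50

Sort by start: 11:20-13:20, 11:30-12:50, 11:50-13:10, 12:00-13:00, 17:10-19:50, 17:30-18:20, 17:40-17:50, 18:10-18:40, 19:20-19:40.
11:30-12:50 overlaps/touches 11:20-13:20 → extend to 11:20-13:20.
11:50-13:10 overlaps/touches 11:20-13:20 → extend to 11:20-13:20.
12:00-13:00 overlaps/touches 11:20-13:20 → extend to 11:20-13:20.
17:10-19:50 is disjoint → start new block.
17:30-18:20 overlaps/touches 17:10-19:50 → extend to 17:10-19:50.
17:40-17:50 overlaps/touches 17:10-19:50 → extend to 17:10-19:50.
18:10-18:40 overlaps/touches 17:10-19:50 → extend to 17:10-19:50.
19:20-19:40 overlaps/touches 17:10-19:50 → extend to 17:10-19:50.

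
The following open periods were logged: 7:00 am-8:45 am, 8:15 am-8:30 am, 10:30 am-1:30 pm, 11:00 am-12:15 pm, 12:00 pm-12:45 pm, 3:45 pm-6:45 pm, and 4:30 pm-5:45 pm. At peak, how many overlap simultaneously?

3

Walk the sorted start/end points keeping a running depth.
The depth first hits 3 at 12:00 pm.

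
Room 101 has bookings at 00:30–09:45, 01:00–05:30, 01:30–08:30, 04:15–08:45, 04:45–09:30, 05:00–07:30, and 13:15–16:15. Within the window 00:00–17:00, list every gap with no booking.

After merging, the occupied span is 00:30-09:45, 13:15-16:15.
Gaps within 00:00-17:00: 00:00-00:30, 09:45-13:15, 16:15-17:00.

00:00-00:30, 09:45-13:15, 16:15-17:00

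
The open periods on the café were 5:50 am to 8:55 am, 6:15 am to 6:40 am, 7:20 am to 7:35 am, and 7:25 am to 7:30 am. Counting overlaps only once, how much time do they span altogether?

Merged: 5:50 am–8:55 am.
Length: 3 h 5 min.

3 h 5 min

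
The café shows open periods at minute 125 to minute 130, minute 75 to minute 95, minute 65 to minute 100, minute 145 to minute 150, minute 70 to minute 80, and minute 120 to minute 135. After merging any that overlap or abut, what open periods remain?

Sort by start: minute 65 to minute 100, minute 70 to minute 80, minute 75 to minute 95, minute 120 to minute 135, minute 125 to minute 130, minute 145 to minute 150.
minute 70 to minute 80 overlaps/touches minute 65 to minute 100 → extend to minute 65 to minute 100.
minute 75 to minute 95 overlaps/touches minute 65 to minute 100 → extend to minute 65 to minute 100.
minute 120 to minute 135 is disjoint → start new block.
minute 125 to minute 130 overlaps/touches minute 120 to minute 135 → extend to minute 120 to minute 135.
minute 145 to minute 150 is disjoint → start new block.

minute 65 to minute 100, minute 120 to minute 135, minute 145 to minute 150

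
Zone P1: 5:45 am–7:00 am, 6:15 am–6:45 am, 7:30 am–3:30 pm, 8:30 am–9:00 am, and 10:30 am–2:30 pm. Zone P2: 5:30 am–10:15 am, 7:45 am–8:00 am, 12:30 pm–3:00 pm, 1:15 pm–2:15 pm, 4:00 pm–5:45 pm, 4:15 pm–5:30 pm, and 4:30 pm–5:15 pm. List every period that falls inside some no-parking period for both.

Merge the first list: 5:45 am–7:00 am, 7:30 am–3:30 pm.
Merge the second list: 5:30 am–10:15 am, 12:30 pm–3:00 pm, 4:00 pm–5:45 pm.
5:45 am–7:00 am ∩ B → 5:45 am–7:00 am.
7:30 am–3:30 pm ∩ B → 7:30 am–10:15 am, 12:30 pm–3:00 pm.

5:45 am–7:00 am, 7:30 am–10:15 am, 12:30 pm–3:00 pm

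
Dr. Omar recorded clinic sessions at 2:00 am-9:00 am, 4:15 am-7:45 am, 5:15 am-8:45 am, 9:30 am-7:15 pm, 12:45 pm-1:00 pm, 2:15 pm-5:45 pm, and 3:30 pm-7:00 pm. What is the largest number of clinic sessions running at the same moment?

At 5:15 am, 3 of the intervals are simultaneously active.
No point has more.

3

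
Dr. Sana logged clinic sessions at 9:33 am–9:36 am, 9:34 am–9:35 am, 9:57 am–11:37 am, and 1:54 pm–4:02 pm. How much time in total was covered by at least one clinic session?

Merged: 9:33 am–9:36 am, 9:57 am–11:37 am, 1:54 pm–4:02 pm.
Lengths: 3 min + 1 h 40 min + 2 h 8 min = 3 h 51 min.

3 h 51 min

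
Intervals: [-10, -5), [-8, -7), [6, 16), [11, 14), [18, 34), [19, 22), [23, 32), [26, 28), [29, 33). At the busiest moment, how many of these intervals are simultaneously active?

At 26, 3 of the intervals are simultaneously active.
No point has more.

3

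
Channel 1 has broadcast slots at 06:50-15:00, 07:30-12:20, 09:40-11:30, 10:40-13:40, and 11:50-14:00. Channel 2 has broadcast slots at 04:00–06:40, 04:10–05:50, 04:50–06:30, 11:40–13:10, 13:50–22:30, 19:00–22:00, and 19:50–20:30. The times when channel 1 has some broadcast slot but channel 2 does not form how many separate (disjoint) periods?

2

Merge the first list: 06:50–15:00.
Merge the second list: 04:00–06:40, 11:40–13:10, 13:50–22:30.
A \ B = 06:50–11:40, 13:10–13:50.
That is 2 disjoint pieces.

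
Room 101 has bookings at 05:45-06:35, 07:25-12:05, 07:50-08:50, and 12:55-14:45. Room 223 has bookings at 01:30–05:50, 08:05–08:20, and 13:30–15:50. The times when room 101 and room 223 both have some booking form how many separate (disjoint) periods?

A, merged: 05:45–06:35, 07:25–12:05, 12:55–14:45.
A ∩ B = 05:45–05:50, 08:05–08:20, 13:30–14:45.
That is 3 disjoint pieces.

3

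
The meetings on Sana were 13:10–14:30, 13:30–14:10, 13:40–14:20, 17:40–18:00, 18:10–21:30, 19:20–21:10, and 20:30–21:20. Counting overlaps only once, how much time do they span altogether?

5 h

Merged: 13:10–14:30, 17:40–18:00, 18:10–21:30.
Lengths: 1 h 20 min + 20 min + 3 h 20 min = 5 h.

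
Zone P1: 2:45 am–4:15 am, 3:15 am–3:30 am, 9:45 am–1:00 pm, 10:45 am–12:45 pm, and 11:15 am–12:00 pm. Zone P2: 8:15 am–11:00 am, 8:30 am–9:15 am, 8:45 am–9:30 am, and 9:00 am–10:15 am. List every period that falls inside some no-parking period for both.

First set merges to 2:45 am–4:15 am, 9:45 am–1:00 pm.
Second set merges to 8:15 am–11:00 am.
2:45 am–4:15 am: no overlap with the second set.
9:45 am–1:00 pm meets the second set on 9:45 am–11:00 am.

9:45 am–11:00 am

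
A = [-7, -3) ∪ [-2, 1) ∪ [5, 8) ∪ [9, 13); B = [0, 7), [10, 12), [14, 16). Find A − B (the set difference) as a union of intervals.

[-7, -3) ∪ [-2, 0) ∪ [7, 8) ∪ [9, 10) ∪ [12, 13)

[-7, -3): no B overlap → unchanged.
[-2, 1) minus B → [-2, 0).
[5, 8) minus B → [7, 8).
[9, 13) minus B → [9, 10), [12, 13).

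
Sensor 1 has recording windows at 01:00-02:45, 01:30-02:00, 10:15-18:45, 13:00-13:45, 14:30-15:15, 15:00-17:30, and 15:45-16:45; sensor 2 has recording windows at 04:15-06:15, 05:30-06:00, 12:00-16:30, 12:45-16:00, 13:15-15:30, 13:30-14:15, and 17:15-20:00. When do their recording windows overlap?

12:00–16:30, 17:15–18:45

First set merges to 01:00–02:45, 10:15–18:45.
Second set merges to 04:15–06:15, 12:00–16:30, 17:15–20:00.
01:00–02:45: no overlap with the second set.
10:15–18:45 meets the second set on 12:00–16:30, 17:15–18:45.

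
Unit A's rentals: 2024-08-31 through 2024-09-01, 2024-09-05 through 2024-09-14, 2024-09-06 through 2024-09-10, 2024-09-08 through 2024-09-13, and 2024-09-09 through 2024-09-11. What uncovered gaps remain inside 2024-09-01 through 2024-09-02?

Covered (merged): 2024-08-31 through 2024-09-01, 2024-09-05 through 2024-09-14.
Gaps within 2024-09-01 through 2024-09-02: 2024-09-02 through 2024-09-02.

2024-09-02 through 2024-09-02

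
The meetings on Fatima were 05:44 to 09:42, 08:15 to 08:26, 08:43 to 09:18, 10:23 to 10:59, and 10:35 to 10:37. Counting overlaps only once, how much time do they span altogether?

Merged: 05:44-09:42, 10:23-10:59.
Lengths: 3 h 58 min + 36 min = 4 h 34 min.

4 h 34 min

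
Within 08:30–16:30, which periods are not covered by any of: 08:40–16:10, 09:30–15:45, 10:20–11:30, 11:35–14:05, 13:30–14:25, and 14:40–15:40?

08:30–08:40, 16:10–16:30

Covered (merged): 08:40–16:10.
Uncovered inside 08:30–16:30: 08:30–08:40, 16:10–16:30.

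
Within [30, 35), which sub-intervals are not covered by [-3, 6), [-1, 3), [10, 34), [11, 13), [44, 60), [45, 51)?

After merging, the occupied span is [-3, 6), [10, 34), [44, 60).
Uncovered inside [30, 35): [34, 35).

[34, 35)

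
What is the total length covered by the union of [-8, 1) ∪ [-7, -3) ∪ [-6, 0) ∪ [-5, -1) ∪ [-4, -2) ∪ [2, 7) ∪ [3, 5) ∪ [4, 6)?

Merged: [-8, 1), [2, 7).
Lengths: 9 + 5 = 14.

14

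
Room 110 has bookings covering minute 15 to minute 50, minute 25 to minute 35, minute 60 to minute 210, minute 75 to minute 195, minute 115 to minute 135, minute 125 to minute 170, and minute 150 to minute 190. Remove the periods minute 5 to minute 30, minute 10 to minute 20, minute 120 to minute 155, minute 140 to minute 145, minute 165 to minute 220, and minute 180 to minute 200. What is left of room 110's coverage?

A, merged: minute 15 to minute 50, minute 60 to minute 210.
B, merged: minute 5 to minute 30, minute 120 to minute 155, minute 165 to minute 220.
minute 15 to minute 50 with B removed leaves minute 30 to minute 50.
minute 60 to minute 210 with B removed leaves minute 60 to minute 120, minute 155 to minute 165.

minute 30 to minute 50, minute 60 to minute 120, minute 155 to minute 165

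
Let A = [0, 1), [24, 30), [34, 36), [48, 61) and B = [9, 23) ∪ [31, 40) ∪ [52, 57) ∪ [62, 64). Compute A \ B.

[0, 1) ∪ [24, 30) ∪ [48, 52) ∪ [57, 61)

[0, 1) is untouched.
[24, 30) is untouched.
[34, 36) lies entirely inside B → drops out.
[48, 61) with B removed leaves [48, 52), [57, 61).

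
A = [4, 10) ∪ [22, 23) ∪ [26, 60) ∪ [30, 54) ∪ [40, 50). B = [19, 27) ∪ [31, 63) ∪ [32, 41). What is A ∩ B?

[22, 23) ∪ [26, 27) ∪ [31, 60)

A, merged: [4, 10), [22, 23), [26, 60).
B, merged: [19, 27), [31, 63).
[4, 10): no overlap with the second set.
[22, 23) meets the second set on [22, 23).
[26, 60) meets the second set on [26, 27), [31, 60).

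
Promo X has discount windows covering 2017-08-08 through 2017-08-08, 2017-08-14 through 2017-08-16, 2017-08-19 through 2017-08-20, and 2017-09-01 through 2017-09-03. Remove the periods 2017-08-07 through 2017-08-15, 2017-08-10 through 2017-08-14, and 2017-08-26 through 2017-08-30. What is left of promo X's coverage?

2017-08-16 through 2017-08-16, 2017-08-19 through 2017-08-20, 2017-09-01 through 2017-09-03

B, merged: 2017-08-07 through 2017-08-15, 2017-08-26 through 2017-08-30.
2017-08-08 through 2017-08-08: fully covered by B → removed.
2017-08-14 through 2017-08-16 minus B → 2017-08-16 through 2017-08-16.
2017-08-19 through 2017-08-20: no B overlap → unchanged.
2017-09-01 through 2017-09-03: no B overlap → unchanged.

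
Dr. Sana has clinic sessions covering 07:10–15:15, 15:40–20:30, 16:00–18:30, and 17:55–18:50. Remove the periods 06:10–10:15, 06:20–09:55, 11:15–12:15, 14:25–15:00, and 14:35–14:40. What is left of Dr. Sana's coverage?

First set merges to 07:10–15:15, 15:40–20:30.
Second set merges to 06:10–10:15, 11:15–12:15, 14:25–15:00.
07:10–15:15 \ B = 10:15–11:15, 12:15–14:25, 15:00–15:15.
15:40–20:30: nothing removed.

10:15–11:15, 12:15–14:25, 15:00–15:15, 15:40–20:30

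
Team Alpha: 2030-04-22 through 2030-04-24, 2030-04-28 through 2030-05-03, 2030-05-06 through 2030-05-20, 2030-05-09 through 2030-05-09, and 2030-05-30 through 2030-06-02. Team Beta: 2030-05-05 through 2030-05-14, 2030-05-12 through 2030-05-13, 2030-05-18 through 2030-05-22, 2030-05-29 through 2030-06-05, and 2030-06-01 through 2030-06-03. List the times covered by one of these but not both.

2030-04-22 through 2030-04-24, 2030-04-28 through 2030-05-03, 2030-05-05 through 2030-05-05, 2030-05-15 through 2030-05-17, 2030-05-21 through 2030-05-22, 2030-05-29 through 2030-05-29, 2030-06-03 through 2030-06-05

A, merged: 2030-04-22 through 2030-04-24, 2030-04-28 through 2030-05-03, 2030-05-06 through 2030-05-20, 2030-05-30 through 2030-06-02.
B, merged: 2030-05-05 through 2030-05-14, 2030-05-18 through 2030-05-22, 2030-05-29 through 2030-06-05.
A but not B: 2030-04-22 through 2030-04-24, 2030-04-28 through 2030-05-03, 2030-05-15 through 2030-05-17.
B but not A: 2030-05-05 through 2030-05-05, 2030-05-21 through 2030-05-22, 2030-05-29 through 2030-05-29, 2030-06-03 through 2030-06-05.
Combining gives A △ B.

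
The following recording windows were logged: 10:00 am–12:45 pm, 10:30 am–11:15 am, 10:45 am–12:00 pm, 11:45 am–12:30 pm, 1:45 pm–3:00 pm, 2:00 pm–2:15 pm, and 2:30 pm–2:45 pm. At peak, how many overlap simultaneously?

Walk the sorted start/end points keeping a running depth.
The depth first hits 3 at 10:45 am.

3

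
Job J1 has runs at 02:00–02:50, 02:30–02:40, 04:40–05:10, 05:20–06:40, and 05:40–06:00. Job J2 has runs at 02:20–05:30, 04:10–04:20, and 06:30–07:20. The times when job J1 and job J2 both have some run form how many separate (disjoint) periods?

4

Merge the first list: 02:00–02:50, 04:40–05:10, 05:20–06:40.
Merge the second list: 02:20–05:30, 06:30–07:20.
A ∩ B = 02:20–02:50, 04:40–05:10, 05:20–05:30, 06:30–06:40.
That is 4 disjoint pieces.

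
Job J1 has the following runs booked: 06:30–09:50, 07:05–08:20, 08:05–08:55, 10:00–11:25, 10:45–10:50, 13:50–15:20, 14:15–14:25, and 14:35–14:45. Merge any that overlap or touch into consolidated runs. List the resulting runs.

06:30–09:50, 10:00–11:25, 13:50–15:20

07:05–08:20 overlaps/touches 06:30–09:50 → extend to 06:30–09:50.
08:05–08:55 overlaps/touches 06:30–09:50 → extend to 06:30–09:50.
10:00–11:25 is disjoint → start new block.
10:45–10:50 overlaps/touches 10:00–11:25 → extend to 10:00–11:25.
13:50–15:20 is disjoint → start new block.
14:15–14:25 overlaps/touches 13:50–15:20 → extend to 13:50–15:20.
14:35–14:45 overlaps/touches 13:50–15:20 → extend to 13:50–15:20.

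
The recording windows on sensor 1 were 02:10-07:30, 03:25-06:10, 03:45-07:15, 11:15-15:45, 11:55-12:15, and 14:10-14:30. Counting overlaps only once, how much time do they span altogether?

Merged: 02:10–07:30, 11:15–15:45.
Lengths: 5 h 20 min + 4 h 30 min = 9 h 50 min.

9 h 50 min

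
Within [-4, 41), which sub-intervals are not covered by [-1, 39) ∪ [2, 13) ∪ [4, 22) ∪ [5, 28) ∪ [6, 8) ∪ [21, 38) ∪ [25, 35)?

[-4, -1) ∪ [39, 41)

The merged coverage is [-1, 39).
Complement within [-4, 41): [-4, -1), [39, 41).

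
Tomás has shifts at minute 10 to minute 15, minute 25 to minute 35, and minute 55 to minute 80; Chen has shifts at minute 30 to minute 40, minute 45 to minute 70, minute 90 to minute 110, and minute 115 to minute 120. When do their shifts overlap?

minute 10 to minute 15 falls entirely outside B.
minute 25 to minute 35 overlaps B on minute 30 to minute 35.
minute 55 to minute 80 overlaps B on minute 55 to minute 70.

minute 30 to minute 35, minute 55 to minute 70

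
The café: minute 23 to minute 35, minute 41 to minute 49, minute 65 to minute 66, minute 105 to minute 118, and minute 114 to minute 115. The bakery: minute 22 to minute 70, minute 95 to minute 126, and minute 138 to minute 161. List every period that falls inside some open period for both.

minute 23 to minute 35, minute 41 to minute 49, minute 65 to minute 66, minute 105 to minute 118

A, merged: minute 23 to minute 35, minute 41 to minute 49, minute 65 to minute 66, minute 105 to minute 118.
minute 23 to minute 35 meets the second set on minute 23 to minute 35.
minute 41 to minute 49 meets the second set on minute 41 to minute 49.
minute 65 to minute 66 meets the second set on minute 65 to minute 66.
minute 105 to minute 118 meets the second set on minute 105 to minute 118.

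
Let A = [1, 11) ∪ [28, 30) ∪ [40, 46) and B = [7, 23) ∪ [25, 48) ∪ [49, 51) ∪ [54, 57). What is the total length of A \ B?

6

A \ B = [1, 7).
Total: 6.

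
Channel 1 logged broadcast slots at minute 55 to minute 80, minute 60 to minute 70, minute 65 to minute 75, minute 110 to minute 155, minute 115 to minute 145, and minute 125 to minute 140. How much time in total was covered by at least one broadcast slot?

70 minutes

Merged: minute 55 to minute 80, minute 110 to minute 155.
Lengths: 25 minutes + 45 minutes = 70 minutes.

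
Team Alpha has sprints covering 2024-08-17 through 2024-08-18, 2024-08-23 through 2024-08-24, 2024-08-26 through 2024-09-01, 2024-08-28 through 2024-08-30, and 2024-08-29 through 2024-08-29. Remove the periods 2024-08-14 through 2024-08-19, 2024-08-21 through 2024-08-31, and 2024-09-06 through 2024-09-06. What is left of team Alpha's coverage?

2024-09-01 through 2024-09-01

First set merges to 2024-08-17 through 2024-08-18, 2024-08-23 through 2024-08-24, 2024-08-26 through 2024-09-01.
2024-08-17 through 2024-08-18: fully covered by B → removed.
2024-08-23 through 2024-08-24: fully covered by B → removed.
2024-08-26 through 2024-09-01 minus B → 2024-09-01 through 2024-09-01.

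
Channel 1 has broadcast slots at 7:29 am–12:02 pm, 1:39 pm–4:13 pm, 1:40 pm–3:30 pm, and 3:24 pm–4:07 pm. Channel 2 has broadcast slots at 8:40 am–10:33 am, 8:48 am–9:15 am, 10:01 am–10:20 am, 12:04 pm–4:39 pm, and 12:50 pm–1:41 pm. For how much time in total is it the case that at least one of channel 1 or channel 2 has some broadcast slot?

9 h 8 min

First set merges to 7:29 am–12:02 pm, 1:39 pm–4:13 pm.
Second set merges to 8:40 am–10:33 am, 12:04 pm–4:39 pm.
A ∪ B = 7:29 am–12:02 pm, 12:04 pm–4:39 pm.
Total: 4 h 33 min + 4 h 35 min = 9 h 8 min.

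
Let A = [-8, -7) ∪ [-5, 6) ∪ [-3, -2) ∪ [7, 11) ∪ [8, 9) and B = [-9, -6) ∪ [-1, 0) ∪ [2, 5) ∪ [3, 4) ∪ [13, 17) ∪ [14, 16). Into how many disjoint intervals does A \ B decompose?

A, merged: [-8, -7), [-5, 6), [7, 11).
B, merged: [-9, -6), [-1, 0), [2, 5), [13, 17).
A \ B = [-5, -1), [0, 2), [5, 6), [7, 11).
That is 4 disjoint pieces.

4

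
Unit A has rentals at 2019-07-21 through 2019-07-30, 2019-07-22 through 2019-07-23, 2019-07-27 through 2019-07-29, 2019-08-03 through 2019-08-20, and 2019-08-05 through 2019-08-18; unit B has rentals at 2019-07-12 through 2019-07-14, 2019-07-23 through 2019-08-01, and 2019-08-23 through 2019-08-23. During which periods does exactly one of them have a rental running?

First set merges to 2019-07-21 through 2019-07-30, 2019-08-03 through 2019-08-20.
Only in the first: 2019-07-21 through 2019-07-22, 2019-08-03 through 2019-08-20.
Only in the second: 2019-07-12 through 2019-07-14, 2019-07-31 through 2019-08-01, 2019-08-23 through 2019-08-23.
Together these are the periods covered by exactly one.

2019-07-12 through 2019-07-14, 2019-07-21 through 2019-07-22, 2019-07-31 through 2019-08-01, 2019-08-03 through 2019-08-20, 2019-08-23 through 2019-08-23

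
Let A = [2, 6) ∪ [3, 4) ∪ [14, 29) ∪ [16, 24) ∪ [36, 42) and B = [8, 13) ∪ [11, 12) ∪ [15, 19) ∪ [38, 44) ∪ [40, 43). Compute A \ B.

[2, 6) ∪ [14, 15) ∪ [19, 29) ∪ [36, 38)

A, merged: [2, 6), [14, 29), [36, 42).
B, merged: [8, 13), [15, 19), [38, 44).
[2, 6) is untouched.
[14, 29) with B removed leaves [14, 15), [19, 29).
[36, 42) with B removed leaves [36, 38).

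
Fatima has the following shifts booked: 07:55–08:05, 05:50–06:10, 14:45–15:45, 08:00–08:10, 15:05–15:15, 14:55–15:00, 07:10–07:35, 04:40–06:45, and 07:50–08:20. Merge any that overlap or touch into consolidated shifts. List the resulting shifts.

04:40–06:45, 07:10–07:35, 07:50–08:20, 14:45–15:45

Sort by start: 04:40–06:45, 05:50–06:10, 07:10–07:35, 07:50–08:20, 07:55–08:05, 08:00–08:10, 14:45–15:45, 14:55–15:00, 15:05–15:15.
05:50–06:10 overlaps/touches 04:40–06:45 → extend to 04:40–06:45.
07:10–07:35 is disjoint → start new block.
07:50–08:20 is disjoint → start new block.
07:55–08:05 overlaps/touches 07:50–08:20 → extend to 07:50–08:20.
08:00–08:10 overlaps/touches 07:50–08:20 → extend to 07:50–08:20.
14:45–15:45 is disjoint → start new block.
14:55–15:00 overlaps/touches 14:45–15:45 → extend to 14:45–15:45.
15:05–15:15 overlaps/touches 14:45–15:45 → extend to 14:45–15:45.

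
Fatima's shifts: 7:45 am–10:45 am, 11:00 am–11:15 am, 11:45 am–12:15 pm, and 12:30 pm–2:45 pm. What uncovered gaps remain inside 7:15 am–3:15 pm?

After merging, the occupied span is 7:45 am–10:45 am, 11:00 am–11:15 am, 11:45 am–12:15 pm, 12:30 pm–2:45 pm.
Complement within 7:15 am–3:15 pm: 7:15 am–7:45 am, 10:45 am–11:00 am, 11:15 am–11:45 am, 12:15 pm–12:30 pm, 2:45 pm–3:15 pm.

7:15 am–7:45 am, 10:45 am–11:00 am, 11:15 am–11:45 am, 12:15 pm–12:30 pm, 2:45 pm–3:15 pm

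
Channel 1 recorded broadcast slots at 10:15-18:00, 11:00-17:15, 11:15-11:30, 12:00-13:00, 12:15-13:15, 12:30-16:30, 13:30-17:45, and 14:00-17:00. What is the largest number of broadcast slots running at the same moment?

Walk the sorted start/end points keeping a running depth.
The depth first hits 5 at 12:30.

5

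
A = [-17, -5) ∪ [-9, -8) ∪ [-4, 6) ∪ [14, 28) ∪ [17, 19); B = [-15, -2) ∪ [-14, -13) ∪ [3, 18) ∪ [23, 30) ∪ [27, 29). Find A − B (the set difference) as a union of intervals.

Merge the first list: [-17, -5), [-4, 6), [14, 28).
Merge the second list: [-15, -2), [3, 18), [23, 30).
[-17, -5) \ B = [-17, -15).
[-4, 6) \ B = [-2, 3).
[14, 28) \ B = [18, 23).

[-17, -15) ∪ [-2, 3) ∪ [18, 23)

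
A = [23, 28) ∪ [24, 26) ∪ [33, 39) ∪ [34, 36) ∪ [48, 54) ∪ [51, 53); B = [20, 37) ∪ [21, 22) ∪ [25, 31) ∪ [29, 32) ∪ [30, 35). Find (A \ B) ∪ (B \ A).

[20, 23) ∪ [28, 33) ∪ [37, 39) ∪ [48, 54)

A, merged: [23, 28), [33, 39), [48, 54).
B, merged: [20, 37).
A but not B: [37, 39), [48, 54).
B but not A: [20, 23), [28, 33).
Combining gives A △ B.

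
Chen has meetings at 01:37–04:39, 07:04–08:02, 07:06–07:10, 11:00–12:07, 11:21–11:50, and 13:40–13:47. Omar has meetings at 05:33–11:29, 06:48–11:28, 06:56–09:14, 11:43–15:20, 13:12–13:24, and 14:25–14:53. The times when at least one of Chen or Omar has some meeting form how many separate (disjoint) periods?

2

A, merged: 01:37–04:39, 07:04–08:02, 11:00–12:07, 13:40–13:47.
B, merged: 05:33–11:29, 11:43–15:20.
A ∪ B = 01:37–04:39, 05:33–15:20.
That is 2 disjoint pieces.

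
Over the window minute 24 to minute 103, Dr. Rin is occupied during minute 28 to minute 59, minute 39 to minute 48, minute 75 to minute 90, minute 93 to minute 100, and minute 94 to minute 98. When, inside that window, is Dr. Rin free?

After merging, the occupied span is minute 28 to minute 59, minute 75 to minute 90, minute 93 to minute 100.
Uncovered inside minute 24 to minute 103: minute 24 to minute 28, minute 59 to minute 75, minute 90 to minute 93, minute 100 to minute 103.

minute 24 to minute 28, minute 59 to minute 75, minute 90 to minute 93, minute 100 to minute 103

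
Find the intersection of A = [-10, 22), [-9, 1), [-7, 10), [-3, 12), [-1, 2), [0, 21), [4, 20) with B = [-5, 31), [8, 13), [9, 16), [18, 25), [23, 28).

[-5, 22)

First set merges to [-10, 22).
Second set merges to [-5, 31).
[-10, 22) overlaps B on [-5, 22).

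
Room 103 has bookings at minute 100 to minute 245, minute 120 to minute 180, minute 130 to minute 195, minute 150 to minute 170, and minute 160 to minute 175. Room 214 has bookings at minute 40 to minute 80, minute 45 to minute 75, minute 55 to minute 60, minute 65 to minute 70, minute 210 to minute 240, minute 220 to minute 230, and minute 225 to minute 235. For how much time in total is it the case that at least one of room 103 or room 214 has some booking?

Merge the first list: minute 100 to minute 245.
Merge the second list: minute 40 to minute 80, minute 210 to minute 240.
A ∪ B = minute 40 to minute 80, minute 100 to minute 245.
Total: 40 minutes + 145 minutes = 185 minutes.

185 minutes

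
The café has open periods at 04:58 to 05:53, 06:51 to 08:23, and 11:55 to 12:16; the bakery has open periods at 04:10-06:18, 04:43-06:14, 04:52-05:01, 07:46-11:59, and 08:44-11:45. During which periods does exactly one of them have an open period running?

B, merged: 04:10–06:18, 07:46–11:59.
A \ B = 06:51–07:46, 11:59–12:16.
B \ A = 04:10–04:58, 05:53–06:18, 08:23–11:55.
Union of the two gives the symmetric difference.

04:10–04:58, 05:53–06:18, 06:51–07:46, 08:23–11:55, 11:59–12:16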